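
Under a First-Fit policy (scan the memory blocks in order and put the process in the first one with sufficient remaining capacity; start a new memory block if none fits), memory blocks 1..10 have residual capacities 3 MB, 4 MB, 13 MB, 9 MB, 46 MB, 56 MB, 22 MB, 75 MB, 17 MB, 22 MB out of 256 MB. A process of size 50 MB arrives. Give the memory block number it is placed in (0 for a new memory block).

6

Memory blocks with room: memory block 6 (56 MB), memory block 8 (75 MB).
The first with room is memory block 6.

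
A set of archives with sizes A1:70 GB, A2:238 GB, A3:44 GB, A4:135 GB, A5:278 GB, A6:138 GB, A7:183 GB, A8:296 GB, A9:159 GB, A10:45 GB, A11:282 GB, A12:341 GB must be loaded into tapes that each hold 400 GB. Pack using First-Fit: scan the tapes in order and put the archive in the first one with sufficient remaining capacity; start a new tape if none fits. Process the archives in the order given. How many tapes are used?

tape 1: place A1 (70 GB), 330 GB left
tape 1: place A2 (238 GB), 92 GB left
tape 1: place A3 (44 GB), 48 GB left
tape 2: place A4 (135 GB), 265 GB left
tape 3: place A5 (278 GB), 122 GB left
tape 2: place A6 (138 GB), 127 GB left
tape 4: place A7 (183 GB), 217 GB left
tape 5: place A8 (296 GB), 104 GB left
tape 4: place A9 (159 GB), 58 GB left
tape 1: place A10 (45 GB), 3 GB left
tape 6: place A11 (282 GB), 118 GB left
tape 7: place A12 (341 GB), 59 GB left
Final tapes: [70,238,44,45] [135,138] [278] [183,159] [296] [282] [341].

7 tapes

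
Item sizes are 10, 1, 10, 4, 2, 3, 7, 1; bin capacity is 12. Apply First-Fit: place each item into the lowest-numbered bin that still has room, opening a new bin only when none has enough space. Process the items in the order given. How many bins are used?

4

bin 1: place 10, 2 left
bin 1: place 1, 1 left
bin 2: place 10, 2 left
bin 3: place 4, 8 left
bin 2: place 2, 0 left
bin 3: place 3, 5 left
bin 4: place 7, 5 left
bin 1: place 1, 0 left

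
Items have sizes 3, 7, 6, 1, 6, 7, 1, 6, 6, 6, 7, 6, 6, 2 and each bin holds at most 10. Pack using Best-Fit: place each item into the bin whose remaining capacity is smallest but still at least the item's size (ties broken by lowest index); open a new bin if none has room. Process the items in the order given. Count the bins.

Put 3 in bin 1; 7 remain.
Put 7 in bin 1; 0 remain.
Put 6 in bin 2; 4 remain.
Put 1 in bin 2; 3 remain.
Put 6 in bin 3; 4 remain.
Put 7 in bin 4; 3 remain.
Put 1 in bin 2; 2 remain.
Put 6 in bin 5; 4 remain.
Put 6 in bin 6; 4 remain.
Put 6 in bin 7; 4 remain.
Put 7 in bin 8; 3 remain.
Put 6 in bin 9; 4 remain.
Put 6 in bin 10; 4 remain.
Put 2 in bin 2; 0 remain.

10 bins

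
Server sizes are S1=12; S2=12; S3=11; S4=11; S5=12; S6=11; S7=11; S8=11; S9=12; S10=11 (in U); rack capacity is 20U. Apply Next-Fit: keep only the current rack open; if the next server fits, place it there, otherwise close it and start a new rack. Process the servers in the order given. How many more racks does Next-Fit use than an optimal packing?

0

Next-Fit: [12] [12] [11] [11] [12] [11] [11] [11] [12] [11] → 10 racks.
10 servers exceed 10U (half the capacity), and no two of those can share a rack, so at least 10 racks are needed.
So 10 is already optimal.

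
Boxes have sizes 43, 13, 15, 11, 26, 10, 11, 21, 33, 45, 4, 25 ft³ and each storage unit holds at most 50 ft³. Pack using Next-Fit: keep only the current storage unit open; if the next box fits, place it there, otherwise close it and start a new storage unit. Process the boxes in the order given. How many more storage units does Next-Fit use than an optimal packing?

1

Next-Fit: [43] [13,15,11] [26,10,11] [21] [33] [45,4] [25] → 7 storage units.
Total size 257 ft³; any packing needs at least ⌈257/50⌉ = 6 storage units.
An optimal packing achieves that bound: [45,4] [43] [33,15] [26,21] [25,13,11] [11,10] → 6 storage units.
Excess: 7 − 6 = 1.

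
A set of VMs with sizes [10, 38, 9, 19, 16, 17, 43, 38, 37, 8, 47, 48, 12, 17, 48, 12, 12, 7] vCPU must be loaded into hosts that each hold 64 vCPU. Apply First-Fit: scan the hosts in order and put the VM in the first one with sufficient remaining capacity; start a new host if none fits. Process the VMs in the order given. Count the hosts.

8

Put 10 vCPU in host 1; 54 vCPU remain.
Put 38 vCPU in host 1; 16 vCPU remain.
Put 9 vCPU in host 1; 7 vCPU remain.
Put 19 vCPU in host 2; 45 vCPU remain.
Put 16 vCPU in host 2; 29 vCPU remain.
Put 17 vCPU in host 2; 12 vCPU remain.
Put 43 vCPU in host 3; 21 vCPU remain.
Put 38 vCPU in host 4; 26 vCPU remain.
Put 37 vCPU in host 5; 27 vCPU remain.
Put 8 vCPU in host 2; 4 vCPU remain.
Put 47 vCPU in host 6; 17 vCPU remain.
Put 48 vCPU in host 7; 16 vCPU remain.
Put 12 vCPU in host 3; 9 vCPU remain.
Put 17 vCPU in host 4; 9 vCPU remain.
Put 48 vCPU in host 8; 16 vCPU remain.
Put 12 vCPU in host 5; 15 vCPU remain.
Put 12 vCPU in host 5; 3 vCPU remain.
Put 7 vCPU in host 1; 0 vCPU remain.
Final hosts: [10,38,9,7] [19,16,17,8] [43,12] [38,17] [37,12,12] [47] [48] [48].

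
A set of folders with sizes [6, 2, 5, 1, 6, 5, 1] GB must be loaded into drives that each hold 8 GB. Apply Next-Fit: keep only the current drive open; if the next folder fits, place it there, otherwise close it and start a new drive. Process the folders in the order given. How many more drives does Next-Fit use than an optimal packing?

Next-Fit: [6,2] [5,1] [6] [5,1] → 4 drives.
Total size 26 GB; any packing needs at least ⌈26/8⌉ = 4 drives.
So 4 is already optimal.

0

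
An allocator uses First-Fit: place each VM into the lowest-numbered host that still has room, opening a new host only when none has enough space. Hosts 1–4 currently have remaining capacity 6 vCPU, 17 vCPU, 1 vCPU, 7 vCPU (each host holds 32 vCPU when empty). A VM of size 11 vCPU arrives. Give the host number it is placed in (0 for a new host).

Hosts with room: host 2 (17 vCPU).
The first with room is host 2.

2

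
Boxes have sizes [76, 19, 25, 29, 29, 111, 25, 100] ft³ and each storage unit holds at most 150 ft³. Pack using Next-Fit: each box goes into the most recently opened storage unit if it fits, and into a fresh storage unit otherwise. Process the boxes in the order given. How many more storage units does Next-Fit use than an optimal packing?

0

Next-Fit: [76,19,25,29] [29,111] [25,100] → 3 storage units.
Total size 414 ft³; any packing needs at least ⌈414/150⌉ = 3 storage units.
So 3 is already optimal.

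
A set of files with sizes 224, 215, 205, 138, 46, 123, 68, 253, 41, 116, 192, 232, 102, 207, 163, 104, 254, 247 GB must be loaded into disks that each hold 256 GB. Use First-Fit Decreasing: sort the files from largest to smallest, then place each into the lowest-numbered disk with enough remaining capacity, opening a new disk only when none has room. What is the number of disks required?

13 disks

Sorted descending: 254, 253, 247, 232, 224, 215, 207, 205, 192, 163, 138, 123, 116, 104, 102, 68, 46, 41.
254 GB → disk 1 (remaining 2 GB)
253 GB → disk 2 (remaining 3 GB)
247 GB → disk 3 (remaining 9 GB)
232 GB → disk 4 (remaining 24 GB)
224 GB → disk 5 (remaining 32 GB)
215 GB → disk 6 (remaining 41 GB)
207 GB → disk 7 (remaining 49 GB)
205 GB → disk 8 (remaining 51 GB)
192 GB → disk 9 (remaining 64 GB)
163 GB → disk 10 (remaining 93 GB)
138 GB → disk 11 (remaining 118 GB)
123 GB → disk 12 (remaining 133 GB)
116 GB → disk 11 (remaining 2 GB)
104 GB → disk 12 (remaining 29 GB)
102 GB → disk 13 (remaining 154 GB)
68 GB → disk 10 (remaining 25 GB)
46 GB → disk 7 (remaining 3 GB)
41 GB → disk 6 (remaining 0 GB)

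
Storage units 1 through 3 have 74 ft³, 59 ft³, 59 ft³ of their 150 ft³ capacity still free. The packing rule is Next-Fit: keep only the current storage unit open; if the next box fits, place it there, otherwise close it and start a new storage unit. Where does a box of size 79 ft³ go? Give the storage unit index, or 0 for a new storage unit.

Next-Fit only looks at storage unit 3, which has 59 ft³ free.
79 ft³ does not fit, so a new storage unit is opened.

0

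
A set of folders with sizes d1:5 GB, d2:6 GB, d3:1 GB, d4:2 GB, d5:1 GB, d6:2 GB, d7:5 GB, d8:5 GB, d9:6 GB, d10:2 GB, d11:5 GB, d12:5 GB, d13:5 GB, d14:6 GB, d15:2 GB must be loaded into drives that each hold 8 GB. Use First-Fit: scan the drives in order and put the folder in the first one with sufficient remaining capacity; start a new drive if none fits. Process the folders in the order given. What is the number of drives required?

d1 (5 GB) → drive 1 (remaining 3 GB)
d2 (6 GB) → drive 2 (remaining 2 GB)
d3 (1 GB) → drive 1 (remaining 2 GB)
d4 (2 GB) → drive 1 (remaining 0 GB)
d5 (1 GB) → drive 2 (remaining 1 GB)
d6 (2 GB) → drive 3 (remaining 6 GB)
d7 (5 GB) → drive 3 (remaining 1 GB)
d8 (5 GB) → drive 4 (remaining 3 GB)
d9 (6 GB) → drive 5 (remaining 2 GB)
d10 (2 GB) → drive 4 (remaining 1 GB)
d11 (5 GB) → drive 6 (remaining 3 GB)
d12 (5 GB) → drive 7 (remaining 3 GB)
d13 (5 GB) → drive 8 (remaining 3 GB)
d14 (6 GB) → drive 9 (remaining 2 GB)
d15 (2 GB) → drive 5 (remaining 0 GB)

9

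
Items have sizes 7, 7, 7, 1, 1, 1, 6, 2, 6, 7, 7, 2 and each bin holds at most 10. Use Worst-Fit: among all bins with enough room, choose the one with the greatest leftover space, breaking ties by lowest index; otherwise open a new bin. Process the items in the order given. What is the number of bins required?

Put 7 in bin 1; 3 remain.
Put 7 in bin 2; 3 remain.
Put 7 in bin 3; 3 remain.
Put 1 in bin 1; 2 remain.
Put 1 in bin 2; 2 remain.
Put 1 in bin 3; 2 remain.
Put 6 in bin 4; 4 remain.
Put 2 in bin 4; 2 remain.
Put 6 in bin 5; 4 remain.
Put 7 in bin 6; 3 remain.
Put 7 in bin 7; 3 remain.
Put 2 in bin 5; 2 remain.

7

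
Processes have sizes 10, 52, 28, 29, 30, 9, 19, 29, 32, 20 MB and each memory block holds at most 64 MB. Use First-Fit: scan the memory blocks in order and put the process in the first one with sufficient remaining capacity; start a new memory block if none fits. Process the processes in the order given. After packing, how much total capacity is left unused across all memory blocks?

Put 10 MB in memory block 1; 54 MB remain.
Put 52 MB in memory block 1; 2 MB remain.
Put 28 MB in memory block 2; 36 MB remain.
Put 29 MB in memory block 2; 7 MB remain.
Put 30 MB in memory block 3; 34 MB remain.
Put 9 MB in memory block 3; 25 MB remain.
Put 19 MB in memory block 3; 6 MB remain.
Put 29 MB in memory block 4; 35 MB remain.
Put 32 MB in memory block 4; 3 MB remain.
Put 20 MB in memory block 5; 44 MB remain.
5 memory blocks × 64 MB = 320 MB; used 258 MB; unused 62 MB.

62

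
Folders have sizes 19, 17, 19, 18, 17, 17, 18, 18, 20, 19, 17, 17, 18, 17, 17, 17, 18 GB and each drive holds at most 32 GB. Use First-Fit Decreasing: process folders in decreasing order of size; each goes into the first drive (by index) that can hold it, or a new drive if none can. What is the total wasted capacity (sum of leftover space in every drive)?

Sorted descending: 20, 19, 19, 19, 18, 18, 18, 18, 18, 17, 17, 17, 17, 17, 17, 17, 17.
Put 20 GB in drive 1; 12 GB remain.
Put 19 GB in drive 2; 13 GB remain.
Put 19 GB in drive 3; 13 GB remain.
Put 19 GB in drive 4; 13 GB remain.
Put 18 GB in drive 5; 14 GB remain.
Put 18 GB in drive 6; 14 GB remain.
Put 18 GB in drive 7; 14 GB remain.
Put 18 GB in drive 8; 14 GB remain.
Put 18 GB in drive 9; 14 GB remain.
Put 17 GB in drive 10; 15 GB remain.
Put 17 GB in drive 11; 15 GB remain.
Put 17 GB in drive 12; 15 GB remain.
Put 17 GB in drive 13; 15 GB remain.
Put 17 GB in drive 14; 15 GB remain.
Put 17 GB in drive 15; 15 GB remain.
Put 17 GB in drive 16; 15 GB remain.
Put 17 GB in drive 17; 15 GB remain.
17 drives × 32 GB = 544 GB; used 303 GB; unused 241 GB.

241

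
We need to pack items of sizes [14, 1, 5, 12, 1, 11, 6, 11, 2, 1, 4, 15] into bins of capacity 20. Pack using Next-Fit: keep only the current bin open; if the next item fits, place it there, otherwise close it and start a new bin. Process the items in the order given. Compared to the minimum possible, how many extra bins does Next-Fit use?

Next-Fit: [14,1,5] [12,1] [11,6] [11,2,1,4] [15] → 5 bins.
Total size 83; any packing needs at least ⌈83/20⌉ = 5 bins.
So 5 is already optimal.

0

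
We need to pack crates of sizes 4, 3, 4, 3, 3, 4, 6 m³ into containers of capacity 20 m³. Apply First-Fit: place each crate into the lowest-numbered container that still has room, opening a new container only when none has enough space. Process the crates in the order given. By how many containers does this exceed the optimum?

First-Fit: [4,3,4,3,3] [4,6] → 2 containers.
Total size 27 m³; any packing needs at least ⌈27/20⌉ = 2 containers.
So 2 is already optimal.

0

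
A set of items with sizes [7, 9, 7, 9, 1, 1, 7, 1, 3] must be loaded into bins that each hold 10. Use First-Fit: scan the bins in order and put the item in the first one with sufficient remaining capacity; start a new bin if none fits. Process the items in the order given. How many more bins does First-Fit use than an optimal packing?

0

First-Fit: [7,1,1,1] [9] [7,3] [9] [7] → 5 bins.
Total size 45; any packing needs at least ⌈45/10⌉ = 5 bins.
So 5 is already optimal.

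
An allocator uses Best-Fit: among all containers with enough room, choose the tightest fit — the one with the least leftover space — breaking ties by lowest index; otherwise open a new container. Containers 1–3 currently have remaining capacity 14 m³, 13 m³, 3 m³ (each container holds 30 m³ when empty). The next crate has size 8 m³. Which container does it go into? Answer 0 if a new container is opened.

Containers with room: container 1 (14 m³), container 2 (13 m³).
Tightest fit is container 2 with 13 m³ free.

2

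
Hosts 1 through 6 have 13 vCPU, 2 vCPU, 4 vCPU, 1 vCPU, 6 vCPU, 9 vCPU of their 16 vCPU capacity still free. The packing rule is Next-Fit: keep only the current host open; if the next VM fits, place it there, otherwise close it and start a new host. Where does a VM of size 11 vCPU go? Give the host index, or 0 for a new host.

0

Next-Fit only looks at host 6, which has 9 vCPU free.
11 vCPU does not fit, so a new host is opened.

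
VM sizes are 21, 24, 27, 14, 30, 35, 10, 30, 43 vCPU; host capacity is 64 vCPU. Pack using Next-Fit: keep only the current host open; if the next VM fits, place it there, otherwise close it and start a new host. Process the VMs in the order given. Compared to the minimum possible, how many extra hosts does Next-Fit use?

Next-Fit: [21,24] [27,14] [30] [35,10] [30] [43] → 6 hosts.
Total size 234 vCPU; any packing needs at least ⌈234/64⌉ = 4 hosts.
An optimal packing achieves that bound: [43,21] [35,27] [30,30] [24,14,10] → 4 hosts.
Excess: 6 − 4 = 2.

2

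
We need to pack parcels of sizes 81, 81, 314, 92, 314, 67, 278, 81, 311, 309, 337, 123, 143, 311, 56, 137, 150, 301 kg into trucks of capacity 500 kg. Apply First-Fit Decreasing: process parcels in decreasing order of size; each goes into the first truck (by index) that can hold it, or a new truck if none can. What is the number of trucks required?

8

Sorted descending: 337, 314, 314, 311, 311, 309, 301, 278, 150, 143, 137, 123, 92, 81, 81, 81, 67, 56.
Put 337 kg in truck 1; 163 kg remain.
Put 314 kg in truck 2; 186 kg remain.
Put 314 kg in truck 3; 186 kg remain.
Put 311 kg in truck 4; 189 kg remain.
Put 311 kg in truck 5; 189 kg remain.
Put 309 kg in truck 6; 191 kg remain.
Put 301 kg in truck 7; 199 kg remain.
Put 278 kg in truck 8; 222 kg remain.
Put 150 kg in truck 1; 13 kg remain.
Put 143 kg in truck 2; 43 kg remain.
Put 137 kg in truck 3; 49 kg remain.
Put 123 kg in truck 4; 66 kg remain.
Put 92 kg in truck 5; 97 kg remain.
Put 81 kg in truck 5; 16 kg remain.
Put 81 kg in truck 6; 110 kg remain.
Put 81 kg in truck 6; 29 kg remain.
Put 67 kg in truck 7; 132 kg remain.
Put 56 kg in truck 4; 10 kg remain.
Final trucks: [337,150] [314,143] [314,137] [311,123,56] [311,92,81] [309,81,81] [301,67] [278].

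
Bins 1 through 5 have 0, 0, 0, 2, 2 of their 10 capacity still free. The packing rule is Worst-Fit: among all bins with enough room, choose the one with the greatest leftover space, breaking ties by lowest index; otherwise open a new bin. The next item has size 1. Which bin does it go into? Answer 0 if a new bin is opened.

Bins with room: bin 4 (2), bin 5 (2).
Most room is bin 4 with 2 free.

4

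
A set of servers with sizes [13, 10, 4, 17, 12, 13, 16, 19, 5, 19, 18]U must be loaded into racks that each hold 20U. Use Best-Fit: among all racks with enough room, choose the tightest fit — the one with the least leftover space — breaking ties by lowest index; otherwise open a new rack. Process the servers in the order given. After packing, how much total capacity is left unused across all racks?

34

Put 13U in rack 1; 7U remain.
Put 10U in rack 2; 10U remain.
Put 4U in rack 1; 3U remain.
Put 17U in rack 3; 3U remain.
Put 12U in rack 4; 8U remain.
Put 13U in rack 5; 7U remain.
Put 16U in rack 6; 4U remain.
Put 19U in rack 7; 1U remain.
Put 5U in rack 5; 2U remain.
Put 19U in rack 8; 1U remain.
Put 18U in rack 9; 2U remain.
9 racks × 20U = 180U; used 146U; unused 34U.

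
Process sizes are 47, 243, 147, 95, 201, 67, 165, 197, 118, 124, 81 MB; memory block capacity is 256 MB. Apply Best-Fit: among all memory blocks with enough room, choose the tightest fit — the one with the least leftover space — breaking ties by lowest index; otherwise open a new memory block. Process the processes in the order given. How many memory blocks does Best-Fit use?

7 memory blocks

memory block 1: place 47 MB, 209 MB left
memory block 2: place 243 MB, 13 MB left
memory block 1: place 147 MB, 62 MB left
memory block 3: place 95 MB, 161 MB left
memory block 4: place 201 MB, 55 MB left
memory block 3: place 67 MB, 94 MB left
memory block 5: place 165 MB, 91 MB left
memory block 6: place 197 MB, 59 MB left
memory block 7: place 118 MB, 138 MB left
memory block 7: place 124 MB, 14 MB left
memory block 5: place 81 MB, 10 MB left
Final memory blocks: [47,147] [243] [95,67] [201] [165,81] [197] [118,124].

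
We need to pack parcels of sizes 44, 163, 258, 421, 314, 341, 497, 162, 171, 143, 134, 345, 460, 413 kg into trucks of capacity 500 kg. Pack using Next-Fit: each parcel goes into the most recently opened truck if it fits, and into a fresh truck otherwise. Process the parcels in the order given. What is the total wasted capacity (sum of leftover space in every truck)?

634

44 kg → truck 1 (remaining 456 kg)
163 kg → truck 1 (remaining 293 kg)
258 kg → truck 1 (remaining 35 kg)
421 kg → truck 2 (remaining 79 kg)
314 kg → truck 3 (remaining 186 kg)
341 kg → truck 4 (remaining 159 kg)
497 kg → truck 5 (remaining 3 kg)
162 kg → truck 6 (remaining 338 kg)
171 kg → truck 6 (remaining 167 kg)
143 kg → truck 6 (remaining 24 kg)
134 kg → truck 7 (remaining 366 kg)
345 kg → truck 7 (remaining 21 kg)
460 kg → truck 8 (remaining 40 kg)
413 kg → truck 9 (remaining 87 kg)
9 trucks × 500 kg = 4500 kg; used 3866 kg; unused 634 kg.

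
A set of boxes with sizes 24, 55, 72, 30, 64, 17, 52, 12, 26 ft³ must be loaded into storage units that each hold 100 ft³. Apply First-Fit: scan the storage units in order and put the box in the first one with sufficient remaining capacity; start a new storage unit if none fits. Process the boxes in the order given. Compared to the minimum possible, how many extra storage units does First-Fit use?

0

First-Fit: [24,55,17] [72,12] [30,64] [52,26] → 4 storage units.
Total size 352 ft³; any packing needs at least ⌈352/100⌉ = 4 storage units.
So 4 is already optimal.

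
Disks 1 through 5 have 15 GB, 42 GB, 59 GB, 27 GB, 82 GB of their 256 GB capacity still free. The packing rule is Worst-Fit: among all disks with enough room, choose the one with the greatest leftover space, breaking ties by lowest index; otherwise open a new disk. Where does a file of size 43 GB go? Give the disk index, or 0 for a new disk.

Disks with room: disk 3 (59 GB), disk 5 (82 GB).
Most room is disk 5 with 82 GB free.

5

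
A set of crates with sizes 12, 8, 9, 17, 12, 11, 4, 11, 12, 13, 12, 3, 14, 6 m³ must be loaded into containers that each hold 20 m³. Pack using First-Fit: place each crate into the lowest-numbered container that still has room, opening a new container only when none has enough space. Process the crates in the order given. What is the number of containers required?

Put 12 m³ in container 1; 8 m³ remain.
Put 8 m³ in container 1; 0 m³ remain.
Put 9 m³ in container 2; 11 m³ remain.
Put 17 m³ in container 3; 3 m³ remain.
Put 12 m³ in container 4; 8 m³ remain.
Put 11 m³ in container 2; 0 m³ remain.
Put 4 m³ in container 4; 4 m³ remain.
Put 11 m³ in container 5; 9 m³ remain.
Put 12 m³ in container 6; 8 m³ remain.
Put 13 m³ in container 7; 7 m³ remain.
Put 12 m³ in container 8; 8 m³ remain.
Put 3 m³ in container 3; 0 m³ remain.
Put 14 m³ in container 9; 6 m³ remain.
Put 6 m³ in container 5; 3 m³ remain.
Final containers: [12,8] [9,11] [17,3] [12,4] [11,6] [12] [13] [12] [14].

9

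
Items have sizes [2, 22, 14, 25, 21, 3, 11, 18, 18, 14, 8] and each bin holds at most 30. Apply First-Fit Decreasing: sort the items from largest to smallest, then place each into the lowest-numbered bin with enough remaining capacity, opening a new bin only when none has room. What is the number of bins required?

Sorted descending: 25, 22, 21, 18, 18, 14, 14, 11, 8, 3, 2.
25 → bin 1 (remaining 5)
22 → bin 2 (remaining 8)
21 → bin 3 (remaining 9)
18 → bin 4 (remaining 12)
18 → bin 5 (remaining 12)
14 → bin 6 (remaining 16)
14 → bin 6 (remaining 2)
11 → bin 4 (remaining 1)
8 → bin 2 (remaining 0)
3 → bin 1 (remaining 2)
2 → bin 1 (remaining 0)

6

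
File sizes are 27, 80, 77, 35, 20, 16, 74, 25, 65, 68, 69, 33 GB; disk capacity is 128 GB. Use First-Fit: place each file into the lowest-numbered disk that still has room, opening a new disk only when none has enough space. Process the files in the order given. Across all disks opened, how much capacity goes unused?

179

27 GB → disk 1 (remaining 101 GB)
80 GB → disk 1 (remaining 21 GB)
77 GB → disk 2 (remaining 51 GB)
35 GB → disk 2 (remaining 16 GB)
20 GB → disk 1 (remaining 1 GB)
16 GB → disk 2 (remaining 0 GB)
74 GB → disk 3 (remaining 54 GB)
25 GB → disk 3 (remaining 29 GB)
65 GB → disk 4 (remaining 63 GB)
68 GB → disk 5 (remaining 60 GB)
69 GB → disk 6 (remaining 59 GB)
33 GB → disk 4 (remaining 30 GB)
6 disks × 128 GB = 768 GB; used 589 GB; unused 179 GB.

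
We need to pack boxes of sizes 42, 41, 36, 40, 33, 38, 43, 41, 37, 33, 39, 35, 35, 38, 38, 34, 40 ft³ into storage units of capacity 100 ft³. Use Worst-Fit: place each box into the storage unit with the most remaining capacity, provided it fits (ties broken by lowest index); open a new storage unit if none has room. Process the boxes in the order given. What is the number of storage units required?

9

Put 42 ft³ in storage unit 1; 58 ft³ remain.
Put 41 ft³ in storage unit 1; 17 ft³ remain.
Put 36 ft³ in storage unit 2; 64 ft³ remain.
Put 40 ft³ in storage unit 2; 24 ft³ remain.
Put 33 ft³ in storage unit 3; 67 ft³ remain.
Put 38 ft³ in storage unit 3; 29 ft³ remain.
Put 43 ft³ in storage unit 4; 57 ft³ remain.
Put 41 ft³ in storage unit 4; 16 ft³ remain.
Put 37 ft³ in storage unit 5; 63 ft³ remain.
Put 33 ft³ in storage unit 5; 30 ft³ remain.
Put 39 ft³ in storage unit 6; 61 ft³ remain.
Put 35 ft³ in storage unit 6; 26 ft³ remain.
Put 35 ft³ in storage unit 7; 65 ft³ remain.
Put 38 ft³ in storage unit 7; 27 ft³ remain.
Put 38 ft³ in storage unit 8; 62 ft³ remain.
Put 34 ft³ in storage unit 8; 28 ft³ remain.
Put 40 ft³ in storage unit 9; 60 ft³ remain.
Final storage units: [42,41] [36,40] [33,38] [43,41] [37,33] [39,35] [35,38] [38,34] [40].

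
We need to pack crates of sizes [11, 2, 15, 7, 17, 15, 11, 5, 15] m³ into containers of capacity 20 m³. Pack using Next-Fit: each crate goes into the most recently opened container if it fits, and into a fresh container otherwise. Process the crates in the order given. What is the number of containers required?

11 m³ → container 1 (remaining 9 m³)
2 m³ → container 1 (remaining 7 m³)
15 m³ → container 2 (remaining 5 m³)
7 m³ → container 3 (remaining 13 m³)
17 m³ → container 4 (remaining 3 m³)
15 m³ → container 5 (remaining 5 m³)
11 m³ → container 6 (remaining 9 m³)
5 m³ → container 6 (remaining 4 m³)
15 m³ → container 7 (remaining 5 m³)
Final containers: [11,2] [15] [7] [17] [15] [11,5] [15].

7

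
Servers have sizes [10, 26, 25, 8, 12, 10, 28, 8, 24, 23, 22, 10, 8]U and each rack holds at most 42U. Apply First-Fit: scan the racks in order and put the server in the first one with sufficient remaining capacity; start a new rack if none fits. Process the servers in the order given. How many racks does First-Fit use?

7

Put 10U in rack 1; 32U remain.
Put 26U in rack 1; 6U remain.
Put 25U in rack 2; 17U remain.
Put 8U in rack 2; 9U remain.
Put 12U in rack 3; 30U remain.
Put 10U in rack 3; 20U remain.
Put 28U in rack 4; 14U remain.
Put 8U in rack 2; 1U remain.
Put 24U in rack 5; 18U remain.
Put 23U in rack 6; 19U remain.
Put 22U in rack 7; 20U remain.
Put 10U in rack 3; 10U remain.
Put 8U in rack 3; 2U remain.
Final racks: [10,26] [25,8,8] [12,10,10,8] [28] [24] [23] [22].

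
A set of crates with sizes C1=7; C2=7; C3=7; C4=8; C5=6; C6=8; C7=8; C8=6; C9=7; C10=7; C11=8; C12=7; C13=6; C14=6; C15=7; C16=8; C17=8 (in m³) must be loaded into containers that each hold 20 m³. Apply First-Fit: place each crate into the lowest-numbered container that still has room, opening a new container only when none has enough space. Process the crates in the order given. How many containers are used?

C1 (7 m³) → container 1 (remaining 13 m³)
C2 (7 m³) → container 1 (remaining 6 m³)
C3 (7 m³) → container 2 (remaining 13 m³)
C4 (8 m³) → container 2 (remaining 5 m³)
C5 (6 m³) → container 1 (remaining 0 m³)
C6 (8 m³) → container 3 (remaining 12 m³)
C7 (8 m³) → container 3 (remaining 4 m³)
C8 (6 m³) → container 4 (remaining 14 m³)
C9 (7 m³) → container 4 (remaining 7 m³)
C10 (7 m³) → container 4 (remaining 0 m³)
C11 (8 m³) → container 5 (remaining 12 m³)
C12 (7 m³) → container 5 (remaining 5 m³)
C13 (6 m³) → container 6 (remaining 14 m³)
C14 (6 m³) → container 6 (remaining 8 m³)
C15 (7 m³) → container 6 (remaining 1 m³)
C16 (8 m³) → container 7 (remaining 12 m³)
C17 (8 m³) → container 7 (remaining 4 m³)

7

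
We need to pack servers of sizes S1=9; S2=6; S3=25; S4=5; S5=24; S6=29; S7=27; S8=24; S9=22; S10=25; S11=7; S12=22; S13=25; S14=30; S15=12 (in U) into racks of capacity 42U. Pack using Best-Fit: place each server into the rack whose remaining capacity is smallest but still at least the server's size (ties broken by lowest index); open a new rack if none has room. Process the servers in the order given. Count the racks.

Put S1 (9U) in rack 1; 33U remain.
Put S2 (6U) in rack 1; 27U remain.
Put S3 (25U) in rack 1; 2U remain.
Put S4 (5U) in rack 2; 37U remain.
Put S5 (24U) in rack 2; 13U remain.
Put S6 (29U) in rack 3; 13U remain.
Put S7 (27U) in rack 4; 15U remain.
Put S8 (24U) in rack 5; 18U remain.
Put S9 (22U) in rack 6; 20U remain.
Put S10 (25U) in rack 7; 17U remain.
Put S11 (7U) in rack 2; 6U remain.
Put S12 (22U) in rack 8; 20U remain.
Put S13 (25U) in rack 9; 17U remain.
Put S14 (30U) in rack 10; 12U remain.
Put S15 (12U) in rack 10; 0U remain.

10 racks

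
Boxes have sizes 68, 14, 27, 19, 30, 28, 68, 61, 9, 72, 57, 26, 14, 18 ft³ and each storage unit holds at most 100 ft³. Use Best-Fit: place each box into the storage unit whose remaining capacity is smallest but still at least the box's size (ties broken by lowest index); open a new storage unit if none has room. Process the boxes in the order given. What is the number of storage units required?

Put 68 ft³ in storage unit 1; 32 ft³ remain.
Put 14 ft³ in storage unit 1; 18 ft³ remain.
Put 27 ft³ in storage unit 2; 73 ft³ remain.
Put 19 ft³ in storage unit 2; 54 ft³ remain.
Put 30 ft³ in storage unit 2; 24 ft³ remain.
Put 28 ft³ in storage unit 3; 72 ft³ remain.
Put 68 ft³ in storage unit 3; 4 ft³ remain.
Put 61 ft³ in storage unit 4; 39 ft³ remain.
Put 9 ft³ in storage unit 1; 9 ft³ remain.
Put 72 ft³ in storage unit 5; 28 ft³ remain.
Put 57 ft³ in storage unit 6; 43 ft³ remain.
Put 26 ft³ in storage unit 5; 2 ft³ remain.
Put 14 ft³ in storage unit 2; 10 ft³ remain.
Put 18 ft³ in storage unit 4; 21 ft³ remain.

6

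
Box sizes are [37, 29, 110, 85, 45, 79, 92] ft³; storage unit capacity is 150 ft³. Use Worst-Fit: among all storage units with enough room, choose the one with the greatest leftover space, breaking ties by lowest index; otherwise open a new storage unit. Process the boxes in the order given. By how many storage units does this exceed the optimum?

1

Worst-Fit: [37,29,45] [110] [85] [79] [92] → 5 storage units.
Total size 477 ft³; any packing needs at least ⌈477/150⌉ = 4 storage units.
An optimal packing achieves that bound: [110,37] [92,45] [85,29] [79] → 4 storage units.
Excess: 5 − 4 = 1.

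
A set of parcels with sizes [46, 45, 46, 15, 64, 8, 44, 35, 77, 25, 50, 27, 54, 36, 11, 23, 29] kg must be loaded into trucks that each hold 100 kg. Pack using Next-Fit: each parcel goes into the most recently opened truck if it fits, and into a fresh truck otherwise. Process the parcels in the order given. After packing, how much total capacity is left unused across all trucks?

165

Put 46 kg in truck 1; 54 kg remain.
Put 45 kg in truck 1; 9 kg remain.
Put 46 kg in truck 2; 54 kg remain.
Put 15 kg in truck 2; 39 kg remain.
Put 64 kg in truck 3; 36 kg remain.
Put 8 kg in truck 3; 28 kg remain.
Put 44 kg in truck 4; 56 kg remain.
Put 35 kg in truck 4; 21 kg remain.
Put 77 kg in truck 5; 23 kg remain.
Put 25 kg in truck 6; 75 kg remain.
Put 50 kg in truck 6; 25 kg remain.
Put 27 kg in truck 7; 73 kg remain.
Put 54 kg in truck 7; 19 kg remain.
Put 36 kg in truck 8; 64 kg remain.
Put 11 kg in truck 8; 53 kg remain.
Put 23 kg in truck 8; 30 kg remain.
Put 29 kg in truck 8; 1 kg remain.
8 trucks × 100 kg = 800 kg; used 635 kg; unused 165 kg.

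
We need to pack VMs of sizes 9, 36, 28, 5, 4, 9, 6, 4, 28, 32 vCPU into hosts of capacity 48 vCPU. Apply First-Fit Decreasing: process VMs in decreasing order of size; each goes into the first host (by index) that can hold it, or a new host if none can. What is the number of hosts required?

Sorted descending: 36, 32, 28, 28, 9, 9, 6, 5, 4, 4.
Put 36 vCPU in host 1; 12 vCPU remain.
Put 32 vCPU in host 2; 16 vCPU remain.
Put 28 vCPU in host 3; 20 vCPU remain.
Put 28 vCPU in host 4; 20 vCPU remain.
Put 9 vCPU in host 1; 3 vCPU remain.
Put 9 vCPU in host 2; 7 vCPU remain.
Put 6 vCPU in host 2; 1 vCPU remain.
Put 5 vCPU in host 3; 15 vCPU remain.
Put 4 vCPU in host 3; 11 vCPU remain.
Put 4 vCPU in host 3; 7 vCPU remain.

4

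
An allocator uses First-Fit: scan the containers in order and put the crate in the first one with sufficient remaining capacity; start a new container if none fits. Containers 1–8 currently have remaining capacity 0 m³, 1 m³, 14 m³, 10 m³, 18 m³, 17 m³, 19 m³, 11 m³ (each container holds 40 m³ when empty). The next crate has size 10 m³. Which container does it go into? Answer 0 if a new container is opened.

3

Containers with room: container 3 (14 m³), container 4 (10 m³), container 5 (18 m³), container 6 (17 m³), container 7 (19 m³), container 8 (11 m³).
The first with room is container 3.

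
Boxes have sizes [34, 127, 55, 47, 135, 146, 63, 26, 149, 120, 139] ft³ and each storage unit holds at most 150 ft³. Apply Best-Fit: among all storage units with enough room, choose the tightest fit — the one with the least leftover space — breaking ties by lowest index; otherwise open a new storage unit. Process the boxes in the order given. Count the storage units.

34 ft³ → storage unit 1 (remaining 116 ft³)
127 ft³ → storage unit 2 (remaining 23 ft³)
55 ft³ → storage unit 1 (remaining 61 ft³)
47 ft³ → storage unit 1 (remaining 14 ft³)
135 ft³ → storage unit 3 (remaining 15 ft³)
146 ft³ → storage unit 4 (remaining 4 ft³)
63 ft³ → storage unit 5 (remaining 87 ft³)
26 ft³ → storage unit 5 (remaining 61 ft³)
149 ft³ → storage unit 6 (remaining 1 ft³)
120 ft³ → storage unit 7 (remaining 30 ft³)
139 ft³ → storage unit 8 (remaining 11 ft³)
Final storage units: [34,55,47] [127] [135] [146] [63,26] [149] [120] [139].

8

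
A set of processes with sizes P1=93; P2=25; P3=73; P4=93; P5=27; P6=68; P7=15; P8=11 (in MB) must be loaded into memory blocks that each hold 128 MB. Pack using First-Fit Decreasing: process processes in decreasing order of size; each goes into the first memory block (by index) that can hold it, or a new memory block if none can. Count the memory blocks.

Sorted descending: 93, 93, 73, 68, 27, 25, 15, 11.
Put 93 MB in memory block 1; 35 MB remain.
Put 93 MB in memory block 2; 35 MB remain.
Put 73 MB in memory block 3; 55 MB remain.
Put 68 MB in memory block 4; 60 MB remain.
Put 27 MB in memory block 1; 8 MB remain.
Put 25 MB in memory block 2; 10 MB remain.
Put 15 MB in memory block 3; 40 MB remain.
Put 11 MB in memory block 3; 29 MB remain.

4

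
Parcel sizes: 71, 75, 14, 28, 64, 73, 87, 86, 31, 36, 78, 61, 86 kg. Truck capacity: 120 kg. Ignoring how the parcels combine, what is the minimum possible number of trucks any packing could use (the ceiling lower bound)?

7 trucks

Total size = 71 + 75 + 14 + 28 + 64 + 73 + 87 + 86 + 31 + 36 + 78 + 61 + 86 = 790 kg.
⌈790 / 120⌉ = 7.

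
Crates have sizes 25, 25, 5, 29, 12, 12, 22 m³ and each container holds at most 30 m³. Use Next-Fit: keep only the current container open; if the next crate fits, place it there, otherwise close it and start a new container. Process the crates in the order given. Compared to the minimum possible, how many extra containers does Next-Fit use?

Next-Fit: [25] [25,5] [29] [12,12] [22] → 5 containers.
Total size 130 m³; any packing needs at least ⌈130/30⌉ = 5 containers.
So 5 is already optimal.

0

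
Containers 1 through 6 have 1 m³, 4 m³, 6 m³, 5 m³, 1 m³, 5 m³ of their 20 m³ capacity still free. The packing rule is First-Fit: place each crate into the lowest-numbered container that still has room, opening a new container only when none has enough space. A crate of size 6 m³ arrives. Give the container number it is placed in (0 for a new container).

3

Containers with room: container 3 (6 m³).
The first with room is container 3.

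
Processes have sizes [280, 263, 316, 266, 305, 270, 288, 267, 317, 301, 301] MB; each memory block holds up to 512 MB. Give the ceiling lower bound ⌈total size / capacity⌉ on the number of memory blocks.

7

Total size = 280 + 263 + 316 + 266 + 305 + 270 + 288 + 267 + 317 + 301 + 301 = 3174 MB.
⌈3174 / 512⌉ = 7.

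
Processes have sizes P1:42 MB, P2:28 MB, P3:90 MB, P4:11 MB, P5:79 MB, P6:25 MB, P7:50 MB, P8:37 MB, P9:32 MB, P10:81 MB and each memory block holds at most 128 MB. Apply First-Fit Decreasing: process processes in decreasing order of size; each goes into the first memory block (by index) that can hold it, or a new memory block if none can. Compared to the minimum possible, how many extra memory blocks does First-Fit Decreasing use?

First-Fit Decreasing: [90,37] [81,42] [79,32,11] [50,28,25] → 4 memory blocks.
Total size 475 MB; any packing needs at least ⌈475/128⌉ = 4 memory blocks.
So 4 is already optimal.

0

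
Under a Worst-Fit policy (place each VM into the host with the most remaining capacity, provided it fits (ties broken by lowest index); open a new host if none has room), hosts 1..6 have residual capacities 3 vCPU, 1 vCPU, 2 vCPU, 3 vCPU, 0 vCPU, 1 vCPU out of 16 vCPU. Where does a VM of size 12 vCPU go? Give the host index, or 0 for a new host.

No host has ≥ 12 vCPU free, so a new host is opened.

0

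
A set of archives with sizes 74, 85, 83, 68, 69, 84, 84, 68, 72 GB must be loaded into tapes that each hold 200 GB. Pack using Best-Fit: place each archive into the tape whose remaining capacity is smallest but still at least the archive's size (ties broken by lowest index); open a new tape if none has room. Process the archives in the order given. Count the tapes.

tape 1: place 74 GB, 126 GB left
tape 1: place 85 GB, 41 GB left
tape 2: place 83 GB, 117 GB left
tape 2: place 68 GB, 49 GB left
tape 3: place 69 GB, 131 GB left
tape 3: place 84 GB, 47 GB left
tape 4: place 84 GB, 116 GB left
tape 4: place 68 GB, 48 GB left
tape 5: place 72 GB, 128 GB left

5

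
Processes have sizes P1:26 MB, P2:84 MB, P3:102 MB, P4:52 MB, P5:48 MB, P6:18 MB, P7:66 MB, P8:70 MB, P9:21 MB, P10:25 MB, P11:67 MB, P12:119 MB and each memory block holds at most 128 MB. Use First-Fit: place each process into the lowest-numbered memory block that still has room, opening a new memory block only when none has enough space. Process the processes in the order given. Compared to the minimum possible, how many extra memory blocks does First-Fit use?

First-Fit: [26,84,18] [102,21] [52,48,25] [66] [70] [67] [119] → 7 memory blocks.
Total size 698 MB; any packing needs at least ⌈698/128⌉ = 6 memory blocks.
An optimal packing achieves that bound: [119] [102,26] [84,25,18] [70,52] [67,48] [66,21] → 6 memory blocks.
Excess: 7 − 6 = 1.

1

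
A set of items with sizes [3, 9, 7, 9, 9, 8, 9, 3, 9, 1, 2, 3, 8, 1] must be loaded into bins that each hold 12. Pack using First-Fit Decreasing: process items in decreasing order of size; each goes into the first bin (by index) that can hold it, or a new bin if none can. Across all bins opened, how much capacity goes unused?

Sorted descending: 9, 9, 9, 9, 9, 8, 8, 7, 3, 3, 3, 2, 1, 1.
bin 1: place 9, 3 left
bin 2: place 9, 3 left
bin 3: place 9, 3 left
bin 4: place 9, 3 left
bin 5: place 9, 3 left
bin 6: place 8, 4 left
bin 7: place 8, 4 left
bin 8: place 7, 5 left
bin 1: place 3, 0 left
bin 2: place 3, 0 left
bin 3: place 3, 0 left
bin 4: place 2, 1 left
bin 4: place 1, 0 left
bin 5: place 1, 2 left
8 bins × 12 = 96; used 81; unused 15.

15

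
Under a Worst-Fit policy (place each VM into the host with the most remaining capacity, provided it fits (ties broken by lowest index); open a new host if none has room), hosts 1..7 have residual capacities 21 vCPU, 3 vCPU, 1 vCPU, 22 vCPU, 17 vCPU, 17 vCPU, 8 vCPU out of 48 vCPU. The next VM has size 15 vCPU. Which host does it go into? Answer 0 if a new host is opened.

4

Hosts with room: host 1 (21 vCPU), host 4 (22 vCPU), host 5 (17 vCPU), host 6 (17 vCPU).
Most room is host 4 with 22 vCPU free.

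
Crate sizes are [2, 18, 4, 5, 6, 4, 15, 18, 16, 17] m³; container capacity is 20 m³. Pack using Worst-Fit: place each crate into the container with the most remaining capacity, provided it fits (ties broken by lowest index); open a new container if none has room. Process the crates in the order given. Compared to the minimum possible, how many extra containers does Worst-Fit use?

0

Worst-Fit: [2,18] [4,5,6,4] [15] [18] [16] [17] → 6 containers.
Total size 105 m³; any packing needs at least ⌈105/20⌉ = 6 containers.
So 6 is already optimal.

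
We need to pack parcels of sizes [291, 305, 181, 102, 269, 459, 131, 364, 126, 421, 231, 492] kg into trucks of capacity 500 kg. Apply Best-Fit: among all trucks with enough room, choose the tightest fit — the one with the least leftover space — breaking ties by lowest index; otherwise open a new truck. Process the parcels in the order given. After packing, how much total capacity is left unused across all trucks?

truck 1: place 291 kg, 209 kg left
truck 2: place 305 kg, 195 kg left
truck 2: place 181 kg, 14 kg left
truck 1: place 102 kg, 107 kg left
truck 3: place 269 kg, 231 kg left
truck 4: place 459 kg, 41 kg left
truck 3: place 131 kg, 100 kg left
truck 5: place 364 kg, 136 kg left
truck 5: place 126 kg, 10 kg left
truck 6: place 421 kg, 79 kg left
truck 7: place 231 kg, 269 kg left
truck 8: place 492 kg, 8 kg left
8 trucks × 500 kg = 4000 kg; used 3372 kg; unused 628 kg.

628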